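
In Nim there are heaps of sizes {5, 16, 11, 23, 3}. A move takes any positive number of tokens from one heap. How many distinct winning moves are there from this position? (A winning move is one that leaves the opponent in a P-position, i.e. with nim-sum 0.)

1

Nim-sum: 5 ^ 16 ^ 11 ^ 23 ^ 3 = 10.
The overall nim-sum is X = 10. A heap of size p has a winning move iff p XOR X < p (reduce it to p XOR X).
  5: 5 XOR 10 = 15 ≥ 5 — no move.
  16: 16 XOR 10 = 26 ≥ 16 — no move.
  11: 11 XOR 10 = 1 < 11 — winning move (to 1).
  23: 23 XOR 10 = 29 ≥ 23 — no move.
  3: 3 XOR 10 = 9 ≥ 3 — no move.
That gives 1 winning move.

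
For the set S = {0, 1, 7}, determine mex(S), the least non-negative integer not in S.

The values 0, 1 are all present; 2 is the first non-negative integer missing from the set.

2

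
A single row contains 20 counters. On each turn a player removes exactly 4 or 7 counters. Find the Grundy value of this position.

Grundy values for subtraction set {4, 7}:
k:     0  1  2  3  4  5  6  7  8  9 10 11 12 13 14 15 16 17 18 19 20
g(k):  0  0  0  0  1  1  1  1  2  2  2  0  0  0  0  1  1  1  1  2  2
So g(20) = 2.

2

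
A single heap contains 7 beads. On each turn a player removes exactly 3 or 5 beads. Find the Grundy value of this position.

2

Grundy values for subtraction set {3, 5}:
g(0) = mex{} = 0
g(1) = mex{} = 0
g(2) = mex{} = 0
g(3) = mex{0} = 1
g(4) = mex{0} = 1
g(5) = mex{0} = 1
g(6) = mex{0,1} = 2
g(7) = mex{0,1} = 2
So g(7) = 2.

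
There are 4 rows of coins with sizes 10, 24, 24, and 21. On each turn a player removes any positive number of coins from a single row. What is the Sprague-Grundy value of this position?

31

Nim-sum: 10 XOR 24 XOR 24 XOR 21 = 31.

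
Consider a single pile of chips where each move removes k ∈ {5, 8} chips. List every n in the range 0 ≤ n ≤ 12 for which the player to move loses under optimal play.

Grundy values for subtraction set {5, 8}:
k:     0  1  2  3  4  5  6  7  8  9 10 11 12
g(k):  0  0  0  0  0  1  1  1  1  1  2  2  2
The P-positions (g = 0) in 0..12 are 0, 1, 2, 3, 4.

0, 1, 2, 3, 4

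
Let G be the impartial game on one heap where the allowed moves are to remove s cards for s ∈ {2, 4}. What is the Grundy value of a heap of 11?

2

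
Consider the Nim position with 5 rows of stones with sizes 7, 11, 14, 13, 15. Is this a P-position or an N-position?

P-position

In binary:
  0111  (7)
  1011  (11)
  1110  (14)
  1101  (13)
  1111  (15)
  ----
  0000  (0)
The nim-sum is 0, so this is a P-position: the player to move is in a losing position under optimal play.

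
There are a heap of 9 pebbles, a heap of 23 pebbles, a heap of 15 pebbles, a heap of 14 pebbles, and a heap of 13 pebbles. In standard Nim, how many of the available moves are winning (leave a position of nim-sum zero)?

1

Nim-sum: 9 ⊕ 23 ⊕ 15 ⊕ 14 ⊕ 13 = 18.
The overall nim-sum is X = 18. A heap of size p has a winning move iff p XOR X < p (reduce it to p XOR X).
  9: 9 XOR 18 = 27 ≥ 9 — no move.
  23: 23 XOR 18 = 5 < 23 — winning move (to 5).
  15: 15 XOR 18 = 29 ≥ 15 — no move.
  14: 14 XOR 18 = 28 ≥ 14 — no move.
  13: 13 XOR 18 = 31 ≥ 13 — no move.
That gives 1 winning move.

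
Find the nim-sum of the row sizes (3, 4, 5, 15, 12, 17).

16

Nim-sum: 3 ⊕ 4 ⊕ 5 ⊕ 15 ⊕ 12 ⊕ 17 = 16.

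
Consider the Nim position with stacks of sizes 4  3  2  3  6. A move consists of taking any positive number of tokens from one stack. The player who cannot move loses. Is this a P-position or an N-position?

Compute the nim-sum pairwise:
4 XOR 3 = 7
7 XOR 2 = 5
5 XOR 3 = 6
6 XOR 6 = 0
The nim-sum is 0, so this is a P-position: the player to move is in a losing position under optimal play.

P-position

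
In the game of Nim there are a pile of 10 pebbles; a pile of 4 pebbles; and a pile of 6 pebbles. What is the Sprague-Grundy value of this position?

Write each in binary and XOR column by column:
  1010  (10)
  0100  (4)
  0110  (6)
  ----
  1000  (8)

8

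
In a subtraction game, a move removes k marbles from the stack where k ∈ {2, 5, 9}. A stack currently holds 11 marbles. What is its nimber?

0

Build the Grundy sequence with g(k) = mex{g(k−s) : s ∈ {2, 5, 9}, s ≤ k}:
k:     0  1  2  3  4  5  6  7  8  9 10 11
g(k):  0  0  1  1  0  2  1  0  0  1  1  0
So g(11) = 0.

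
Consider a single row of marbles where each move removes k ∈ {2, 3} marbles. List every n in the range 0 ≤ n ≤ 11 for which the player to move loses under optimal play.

Build the Grundy sequence with g(k) = mex{g(k−s) : s ∈ {2, 3}, s ≤ k}:
g(0) = mex{} = 0
g(1) = mex{} = 0
g(2) = mex{0} = 1
g(3) = mex{0} = 1
g(4) = mex{0,1} = 2
g(5) = mex{1} = 0
g(6) = mex{1,2} = 0
g(7) = mex{0,2} = 1
g(8) = mex{0} = 1
g(9) = mex{0,1} = 2
g(10) = mex{1} = 0
g(11) = mex{1,2} = 0
The P-positions (g = 0) in 0..11 are 0, 1, 5, 6, 10, 11.

0, 1, 5, 6, 10, 11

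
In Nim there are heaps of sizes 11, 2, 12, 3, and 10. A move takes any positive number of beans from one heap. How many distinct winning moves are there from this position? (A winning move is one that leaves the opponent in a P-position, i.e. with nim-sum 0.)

Nim-sum: 11 XOR 2 XOR 12 XOR 3 XOR 10 = 12.
The overall nim-sum is X = 12. A heap of size p has a winning move iff p XOR X < p (reduce it to p XOR X).
  11: 11 XOR 12 = 7 < 11 — winning move (to 7).
  2: 2 XOR 12 = 14 ≥ 2 — no move.
  12: 12 XOR 12 = 0 < 12 — winning move (to 0).
  3: 3 XOR 12 = 15 ≥ 3 — no move.
  10: 10 XOR 12 = 6 < 10 — winning move (to 6).
That gives 3 winning moves.

3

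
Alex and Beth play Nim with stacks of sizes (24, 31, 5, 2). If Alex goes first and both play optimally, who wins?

Nim-sum: 24 ⊕ 31 ⊕ 5 ⊕ 2 = 0.
The nim-sum is 0, so this is a P-position: the player to move is in a losing position under optimal play; Alex is about to move from it and so loses — Beth wins.

Beth wins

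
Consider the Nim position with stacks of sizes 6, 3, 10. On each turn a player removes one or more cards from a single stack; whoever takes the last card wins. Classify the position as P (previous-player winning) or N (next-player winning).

Nim-sum: 6 XOR 3 XOR 10 = 15.
The nim-sum is 15 ≠ 0, so this is an N-position: the player to move can win.

N-position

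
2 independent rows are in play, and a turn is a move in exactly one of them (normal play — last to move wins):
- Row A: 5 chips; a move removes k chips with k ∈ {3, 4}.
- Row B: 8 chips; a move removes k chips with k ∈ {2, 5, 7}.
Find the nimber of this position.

3

Build the Grundy sequence for row A with g(k) = mex{g(k−s) : s ∈ {3, 4}, s ≤ k}:
k:     0  1  2  3  4  5
g(k):  0  0  0  1  1  1
So g(5) = 1.
Build the Grundy sequence for row B with g(k) = mex{g(k−s) : s ∈ {2, 5, 7}, s ≤ k}:
k:     0  1  2  3  4  5  6  7  8
g(k):  0  0  1  1  0  2  1  3  2
So g(8) = 2.
The value of a disjunctive sum is the nim-sum of the parts.
Combined value = 1 ⊕ 2 = 3.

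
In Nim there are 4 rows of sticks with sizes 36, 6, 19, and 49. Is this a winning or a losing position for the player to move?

Losing position

Compute the nim-sum pairwise:
36 ⊕ 6 = 34
34 ⊕ 19 = 49
49 ⊕ 49 = 0
The nim-sum is 0, so this is a P-position: the player to move is in a losing position under optimal play.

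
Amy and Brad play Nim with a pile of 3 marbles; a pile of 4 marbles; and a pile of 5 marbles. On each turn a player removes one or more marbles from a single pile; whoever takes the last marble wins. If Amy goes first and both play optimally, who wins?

Amy wins

Compute the nim-sum pairwise:
3 XOR 4 = 7
7 XOR 5 = 2
The nim-sum is 2 ≠ 0, so this is an N-position: the player to move can win; Amy has a winning move.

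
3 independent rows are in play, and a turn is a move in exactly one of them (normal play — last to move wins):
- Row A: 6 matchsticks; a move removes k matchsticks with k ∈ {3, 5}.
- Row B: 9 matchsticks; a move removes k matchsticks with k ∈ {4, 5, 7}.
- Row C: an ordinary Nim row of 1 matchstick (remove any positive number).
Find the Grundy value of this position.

1

Grundy values for row A (subtraction set {3, 5}):
g(0) = mex{} = 0
g(1) = mex{} = 0
g(2) = mex{} = 0
g(3) = mex{0} = 1
g(4) = mex{0} = 1
g(5) = mex{0} = 1
g(6) = mex{0,1} = 2
So g(6) = 2.
For row B, compute g(0), g(1), … with moves {4, 5, 7}:
k:     0  1  2  3  4  5  6  7  8  9
g(k):  0  0  0  0  1  1  1  1  2  2
So g(9) = 2.
Row C is a plain Nim row of size 1, so its Grundy value is 1.
By the Sprague-Grundy theorem, the Grundy value of a sum of independent games is the XOR of the component values.
Combined value = 2 XOR 2 XOR 1 = 1.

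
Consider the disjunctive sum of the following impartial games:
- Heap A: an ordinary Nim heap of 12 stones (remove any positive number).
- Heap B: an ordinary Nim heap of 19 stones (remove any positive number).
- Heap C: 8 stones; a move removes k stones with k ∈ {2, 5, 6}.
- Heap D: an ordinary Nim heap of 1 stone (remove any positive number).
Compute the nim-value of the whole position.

Heap A is a plain Nim heap of size 12, so its Grundy value is 12.
Heap B is a plain Nim heap of size 19, so its Grundy value is 19.
For heap C, compute g(0), g(1), … with moves {2, 5, 6}:
k:     0  1  2  3  4  5  6  7  8
g(k):  0  0  1  1  0  2  1  3  0
So g(8) = 0.
Heap D is a plain Nim heap of size 1, so its Grundy value is 1.
By the Sprague-Grundy theorem, the Grundy value of a sum of independent games is the XOR of the component values.
Combined value = 12 XOR 19 XOR 0 XOR 1 = 30.

30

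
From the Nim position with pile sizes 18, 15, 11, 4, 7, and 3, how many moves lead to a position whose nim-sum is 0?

1

Compute the nim-sum pairwise:
18 ⊕ 15 = 29
29 ⊕ 11 = 22
22 ⊕ 4 = 18
18 ⊕ 7 = 21
21 ⊕ 3 = 22
The overall nim-sum is X = 22. A pile of size p has a winning move iff p XOR X < p (reduce it to p XOR X).
  18: 18 XOR 22 = 4 < 18 — winning move (to 4).
  15: 15 XOR 22 = 25 ≥ 15 — no move.
  11: 11 XOR 22 = 29 ≥ 11 — no move.
  4: 4 XOR 22 = 18 ≥ 4 — no move.
  7: 7 XOR 22 = 17 ≥ 7 — no move.
  3: 3 XOR 22 = 21 ≥ 3 — no move.
That gives 1 winning move.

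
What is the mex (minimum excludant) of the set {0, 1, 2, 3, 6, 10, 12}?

The values 0, 1, 2, 3 are all present; 4 is the first non-negative integer missing from the set.

4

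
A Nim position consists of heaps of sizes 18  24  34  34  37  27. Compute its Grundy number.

52

Nim-sum: 18 ⊕ 24 ⊕ 34 ⊕ 34 ⊕ 37 ⊕ 27 = 52.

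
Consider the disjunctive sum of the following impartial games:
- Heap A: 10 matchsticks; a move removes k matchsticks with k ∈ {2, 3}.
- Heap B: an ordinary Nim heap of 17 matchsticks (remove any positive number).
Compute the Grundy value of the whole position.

For heap A, compute g(0), g(1), … with moves {2, 3}:
g(0) = mex{} = 0
g(1) = mex{} = 0
g(2) = mex{0} = 1
g(3) = mex{0} = 1
g(4) = mex{0,1} = 2
g(5) = mex{1} = 0
g(6) = mex{1,2} = 0
g(7) = mex{0,2} = 1
g(8) = mex{0} = 1
g(9) = mex{0,1} = 2
g(10) = mex{1} = 0
So g(10) = 0.
Heap B is a plain Nim heap of size 17, so its Grundy value is 17.
By the Sprague-Grundy theorem, the Grundy value of a sum of independent games is the XOR of the component values.
Combined value = 0 ⊕ 17 = 17.

17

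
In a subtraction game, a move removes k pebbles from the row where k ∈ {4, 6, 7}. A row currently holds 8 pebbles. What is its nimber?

Compute g(0), g(1), … for moves {4, 6, 7}:
g(0) = mex{} = 0
g(1) = mex{} = 0
g(2) = mex{} = 0
g(3) = mex{} = 0
g(4) = mex{0} = 1
g(5) = mex{0} = 1
g(6) = mex{0} = 1
g(7) = mex{0} = 1
g(8) = mex{0,1} = 2
So g(8) = 2.

2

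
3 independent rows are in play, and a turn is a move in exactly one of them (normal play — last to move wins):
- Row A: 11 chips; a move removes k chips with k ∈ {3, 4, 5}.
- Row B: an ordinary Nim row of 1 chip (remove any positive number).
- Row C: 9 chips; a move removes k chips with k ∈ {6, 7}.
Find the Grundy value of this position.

1

Grundy values for row A (subtraction set {3, 4, 5}):
g(0) = mex{} = 0
g(1) = mex{} = 0
g(2) = mex{} = 0
g(3) = mex{0} = 1
g(4) = mex{0} = 1
g(5) = mex{0} = 1
g(6) = mex{0,1} = 2
g(7) = mex{0,1} = 2
g(8) = mex{1} = 0
g(9) = mex{1,2} = 0
g(10) = mex{1,2} = 0
g(11) = mex{0,2} = 1
So g(11) = 1.
Row B is a plain Nim row of size 1, so its Grundy value is 1.
Build the Grundy sequence for row C with g(k) = mex{g(k−s) : s ∈ {6, 7}, s ≤ k}:
g(0) = mex{} = 0
g(1) = mex{} = 0
g(2) = mex{} = 0
g(3) = mex{} = 0
g(4) = mex{} = 0
g(5) = mex{} = 0
g(6) = mex{0} = 1
g(7) = mex{0} = 1
g(8) = mex{0} = 1
g(9) = mex{0} = 1
So g(9) = 1.
The value of a disjunctive sum is the nim-sum of the parts.
Combined value = 1 ⊕ 1 ⊕ 1 = 1.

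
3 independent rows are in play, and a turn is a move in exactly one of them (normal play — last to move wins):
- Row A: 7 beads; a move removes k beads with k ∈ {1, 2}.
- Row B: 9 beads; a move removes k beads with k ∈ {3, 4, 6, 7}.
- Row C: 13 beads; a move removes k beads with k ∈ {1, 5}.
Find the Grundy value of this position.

Build the Grundy sequence for row A with g(k) = mex{g(k−s) : s ∈ {1, 2}, s ≤ k}:
g(0) = mex{} = 0
g(1) = mex{0} = 1
g(2) = mex{0,1} = 2
g(3) = mex{1,2} = 0
g(4) = mex{0,2} = 1
g(5) = mex{0,1} = 2
g(6) = mex{1,2} = 0
g(7) = mex{0,2} = 1
So g(7) = 1.
For row B, compute g(0), g(1), … with moves {3, 4, 6, 7}:
k:     0  1  2  3  4  5  6  7  8  9
g(k):  0  0  0  1  1  1  2  2  2  3
So g(9) = 3.
For row C, compute g(0), g(1), … with moves {1, 5}:
k:     0  1  2  3  4  5  6  7  8  9 10 11 12 13
g(k):  0  1  0  1  0  1  0  1  0  1  0  1  0  1
So g(13) = 1.
The value of a disjunctive sum is the nim-sum of the parts.
Combined value = 1 ⊕ 3 ⊕ 1 = 3.

3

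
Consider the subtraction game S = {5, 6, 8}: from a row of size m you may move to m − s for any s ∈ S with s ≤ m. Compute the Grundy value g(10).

2

Compute g(0), g(1), … for moves {5, 6, 8}:
g(0) = mex{} = 0
g(1) = mex{} = 0
g(2) = mex{} = 0
g(3) = mex{} = 0
g(4) = mex{} = 0
g(5) = mex{0} = 1
g(6) = mex{0} = 1
g(7) = mex{0} = 1
g(8) = mex{0} = 1
g(9) = mex{0} = 1
g(10) = mex{0,1} = 2
So g(10) = 2.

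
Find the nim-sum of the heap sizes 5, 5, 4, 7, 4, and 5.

Bitwise XOR of the heap sizes:
  101  (5)
  101  (5)
  100  (4)
  111  (7)
  100  (4)
  101  (5)
  ---
  010  (2)

2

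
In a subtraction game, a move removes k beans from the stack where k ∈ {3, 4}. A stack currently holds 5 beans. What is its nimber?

Compute g(0), g(1), … for moves {3, 4}:
g(0) = mex{} = 0
g(1) = mex{} = 0
g(2) = mex{} = 0
g(3) = mex{0} = 1
g(4) = mex{0} = 1
g(5) = mex{0} = 1
So g(5) = 1.

1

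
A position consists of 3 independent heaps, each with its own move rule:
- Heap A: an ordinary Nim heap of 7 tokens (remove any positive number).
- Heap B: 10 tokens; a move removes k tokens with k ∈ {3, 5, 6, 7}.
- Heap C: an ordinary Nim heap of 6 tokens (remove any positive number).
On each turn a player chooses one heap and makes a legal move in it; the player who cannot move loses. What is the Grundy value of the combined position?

1

Heap A is a plain Nim heap of size 7, so its Grundy value is 7.
Grundy values for heap B (subtraction set {3, 5, 6, 7}):
g(0) = mex{} = 0
g(1) = mex{} = 0
g(2) = mex{} = 0
g(3) = mex{0} = 1
g(4) = mex{0} = 1
g(5) = mex{0} = 1
g(6) = mex{0,1} = 2
g(7) = mex{0,1} = 2
g(8) = mex{0,1} = 2
g(9) = mex{0,1,2} = 3
g(10) = mex{1,2} = 0
So g(10) = 0.
Heap C is a plain Nim heap of size 6, so its Grundy value is 6.
The value of a disjunctive sum is the nim-sum of the parts.
Combined value = 7 ⊕ 0 ⊕ 6 = 1.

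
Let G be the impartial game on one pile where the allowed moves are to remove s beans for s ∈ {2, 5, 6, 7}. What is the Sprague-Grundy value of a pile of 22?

3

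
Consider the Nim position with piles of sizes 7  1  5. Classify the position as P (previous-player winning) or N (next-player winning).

Nim-sum: 7 XOR 1 XOR 5 = 3.
The nim-sum is 3 ≠ 0, so this is an N-position: the player to move can win.

N-position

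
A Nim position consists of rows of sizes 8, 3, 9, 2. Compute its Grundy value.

Nim-sum: 8 XOR 3 XOR 9 XOR 2 = 0.

0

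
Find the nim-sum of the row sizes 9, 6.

15

Write each in binary and XOR column by column:
  1001  (9)
  0110  (6)
  ----
  1111  (15)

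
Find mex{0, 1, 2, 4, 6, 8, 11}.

3

The values 0, 1, 2 are all present; 3 is the first non-negative integer missing from the set.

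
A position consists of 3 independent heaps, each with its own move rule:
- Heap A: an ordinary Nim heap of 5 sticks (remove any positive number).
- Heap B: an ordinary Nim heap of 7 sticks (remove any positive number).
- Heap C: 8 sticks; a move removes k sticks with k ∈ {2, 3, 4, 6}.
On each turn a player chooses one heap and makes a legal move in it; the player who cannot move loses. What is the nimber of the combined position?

2

Heap A is a plain Nim heap of size 5, so its Grundy value is 5.
Heap B is a plain Nim heap of size 7, so its Grundy value is 7.
Build the Grundy sequence for heap C with g(k) = mex{g(k−s) : s ∈ {2, 3, 4, 6}, s ≤ k}:
k:     0  1  2  3  4  5  6  7  8
g(k):  0  0  1  1  2  2  3  3  0
So g(8) = 0.
By the Sprague-Grundy theorem, the Grundy value of a sum of independent games is the XOR of the component values.
Combined value = 5 XOR 7 XOR 0 = 2.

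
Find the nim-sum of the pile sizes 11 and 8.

3

Nim-sum: 11 ⊕ 8 = 3.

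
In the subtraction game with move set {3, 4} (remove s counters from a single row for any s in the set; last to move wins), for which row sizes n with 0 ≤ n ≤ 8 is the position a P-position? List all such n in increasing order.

Compute g(0), g(1), … for moves {3, 4}:
k:     0  1  2  3  4  5  6  7  8
g(k):  0  0  0  1  1  1  2  0  0
The P-positions (g = 0) in 0..8 are 0, 1, 2, 7, 8.

0, 1, 2, 7, 8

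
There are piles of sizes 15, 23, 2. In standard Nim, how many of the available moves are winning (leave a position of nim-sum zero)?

Nim-sum: 15 ⊕ 23 ⊕ 2 = 26.
The overall nim-sum is X = 26. A pile of size p has a winning move iff p XOR X < p (reduce it to p XOR X).
  15: 15 XOR 26 = 21 ≥ 15 — no move.
  23: 23 XOR 26 = 13 < 23 — winning move (to 13).
  2: 2 XOR 26 = 24 ≥ 2 — no move.
That gives 1 winning move.

1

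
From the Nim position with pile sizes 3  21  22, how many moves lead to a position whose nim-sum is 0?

In binary:
  00011  (3)
  10101  (21)
  10110  (22)
  -----
  00000  (0)
The nim-sum is already 0, so every move leaves a nonzero nim-sum — there are no winning moves.

0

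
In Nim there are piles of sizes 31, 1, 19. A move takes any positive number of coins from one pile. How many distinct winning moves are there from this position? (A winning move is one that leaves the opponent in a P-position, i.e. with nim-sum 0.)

1

Compute the nim-sum pairwise:
31 XOR 1 = 30
30 XOR 19 = 13
The overall nim-sum is X = 13. A pile of size p has a winning move iff p XOR X < p (reduce it to p XOR X).
  31: 31 XOR 13 = 18 < 31 — winning move (to 18).
  1: 1 XOR 13 = 12 ≥ 1 — no move.
  19: 19 XOR 13 = 30 ≥ 19 — no move.
That gives 1 winning move.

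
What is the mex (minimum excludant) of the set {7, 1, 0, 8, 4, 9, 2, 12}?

3

The values 0, 1, 2 are all present; 3 is the first non-negative integer missing from the set.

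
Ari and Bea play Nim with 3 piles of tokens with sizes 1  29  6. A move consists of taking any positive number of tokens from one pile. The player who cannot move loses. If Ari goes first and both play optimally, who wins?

Ari wins

In binary:
  00001  (1)
  11101  (29)
  00110  (6)
  -----
  11010  (26)
The nim-sum is 26 ≠ 0, so this is an N-position: the player to move can win; Ari has a winning move.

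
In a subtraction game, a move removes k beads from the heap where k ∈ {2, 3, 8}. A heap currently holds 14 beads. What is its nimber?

2

Build the Grundy sequence with g(k) = mex{g(k−s) : s ∈ {2, 3, 8}, s ≤ k}:
k:     0  1  2  3  4  5  6  7  8  9 10 11 12 13 14
g(k):  0  0  1  1  2  0  0  1  1  2  0  0  1  1  2
So g(14) = 2.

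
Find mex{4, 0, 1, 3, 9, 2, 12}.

The values 0, 1, 2, 3, 4 are all present; 5 is the first non-negative integer missing from the set.

5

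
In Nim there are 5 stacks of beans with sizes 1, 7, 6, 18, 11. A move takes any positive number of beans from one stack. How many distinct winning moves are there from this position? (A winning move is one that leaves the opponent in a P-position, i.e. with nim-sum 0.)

1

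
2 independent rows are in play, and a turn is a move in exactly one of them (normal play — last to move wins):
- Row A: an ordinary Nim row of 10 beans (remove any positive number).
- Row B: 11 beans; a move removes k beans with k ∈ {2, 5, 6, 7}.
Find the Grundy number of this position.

Row A is a plain Nim row of size 10, so its Grundy value is 10.
For row B, compute g(0), g(1), … with moves {2, 5, 6, 7}:
g(0) = mex{} = 0
g(1) = mex{} = 0
g(2) = mex{0} = 1
g(3) = mex{0} = 1
g(4) = mex{1} = 0
g(5) = mex{0,1} = 2
g(6) = mex{0} = 1
g(7) = mex{0,1,2} = 3
g(8) = mex{0,1} = 2
g(9) = mex{0,1,3} = 2
g(10) = mex{0,1,2} = 3
g(11) = mex{0,1,2} = 3
So g(11) = 3.
The value of a disjunctive sum is the nim-sum of the parts.
Combined value = 10 ⊕ 3 = 9.

9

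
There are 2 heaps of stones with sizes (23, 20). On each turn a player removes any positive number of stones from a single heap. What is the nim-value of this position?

3

Nim-sum: 23 ⊕ 20 = 3.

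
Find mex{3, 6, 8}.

0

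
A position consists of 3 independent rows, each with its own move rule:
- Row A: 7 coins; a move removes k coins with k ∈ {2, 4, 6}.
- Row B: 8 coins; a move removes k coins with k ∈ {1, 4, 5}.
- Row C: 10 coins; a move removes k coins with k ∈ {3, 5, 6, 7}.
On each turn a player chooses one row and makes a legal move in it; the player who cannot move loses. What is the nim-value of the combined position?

3

Build the Grundy sequence for row A with g(k) = mex{g(k−s) : s ∈ {2, 4, 6}, s ≤ k}:
k:     0  1  2  3  4  5  6  7
g(k):  0  0  1  1  2  2  3  3
So g(7) = 3.
Grundy values for row B (subtraction set {1, 4, 5}):
k:     0  1  2  3  4  5  6  7  8
g(k):  0  1  0  1  2  3  2  3  0
So g(8) = 0.
For row C, compute g(0), g(1), … with moves {3, 5, 6, 7}:
k:     0  1  2  3  4  5  6  7  8  9 10
g(k):  0  0  0  1  1  1  2  2  2  3  0
So g(10) = 0.
The value of a disjunctive sum is the nim-sum of the parts.
Combined value = 3 XOR 0 XOR 0 = 3.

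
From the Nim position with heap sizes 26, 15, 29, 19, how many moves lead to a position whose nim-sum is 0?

Nim-sum: 26 ^ 15 ^ 29 ^ 19 = 27.
The overall nim-sum is X = 27. A heap of size p has a winning move iff p XOR X < p (reduce it to p XOR X).
  26: 26 XOR 27 = 1 < 26 — winning move (to 1).
  15: 15 XOR 27 = 20 ≥ 15 — no move.
  29: 29 XOR 27 = 6 < 29 — winning move (to 6).
  19: 19 XOR 27 = 8 < 19 — winning move (to 8).
That gives 3 winning moves.

3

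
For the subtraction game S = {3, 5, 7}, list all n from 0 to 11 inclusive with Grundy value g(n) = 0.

Grundy values for subtraction set {3, 5, 7}:
k:     0  1  2  3  4  5  6  7  8  9 10 11
g(k):  0  0  0  1  1  1  2  2  2  3  0  0
The P-positions (g = 0) in 0..11 are 0, 1, 2, 10, 11.

0, 1, 2, 10, 11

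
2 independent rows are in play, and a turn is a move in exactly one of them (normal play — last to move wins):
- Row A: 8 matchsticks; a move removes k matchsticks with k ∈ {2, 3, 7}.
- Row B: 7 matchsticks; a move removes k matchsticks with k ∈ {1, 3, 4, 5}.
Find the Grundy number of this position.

Build the Grundy sequence for row A with g(k) = mex{g(k−s) : s ∈ {2, 3, 7}, s ≤ k}:
k:     0  1  2  3  4  5  6  7  8
g(k):  0  0  1  1  2  0  0  1  1
So g(8) = 1.
Build the Grundy sequence for row B with g(k) = mex{g(k−s) : s ∈ {1, 3, 4, 5}, s ≤ k}:
k:     0  1  2  3  4  5  6  7
g(k):  0  1  0  1  2  3  2  3
So g(7) = 3.
By the Sprague-Grundy theorem, the Grundy value of a sum of independent games is the XOR of the component values.
Combined value = 1 ⊕ 3 = 2.

2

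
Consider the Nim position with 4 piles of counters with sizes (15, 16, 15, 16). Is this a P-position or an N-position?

Compute the nim-sum pairwise:
15 ^ 16 = 31
31 ^ 15 = 16
16 ^ 16 = 0
The nim-sum is 0, so this is a P-position: the player to move is in a losing position under optimal play.

P-position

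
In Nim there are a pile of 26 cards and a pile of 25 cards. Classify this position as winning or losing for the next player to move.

Nim-sum: 26 ⊕ 25 = 3.
The nim-sum is 3 ≠ 0, so this is an N-position: the player to move can win.

Winning position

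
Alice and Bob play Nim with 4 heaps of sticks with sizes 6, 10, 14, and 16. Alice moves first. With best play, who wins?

Alice wins

Nim-sum: 6 ^ 10 ^ 14 ^ 16 = 18.
The nim-sum is 18 ≠ 0, so this is an N-position: the player to move can win; Alice has a winning move.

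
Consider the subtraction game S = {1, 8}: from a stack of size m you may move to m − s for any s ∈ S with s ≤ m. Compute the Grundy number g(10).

1

Compute g(0), g(1), … for moves {1, 8}:
g(0) = mex{} = 0
g(1) = mex{0} = 1
g(2) = mex{1} = 0
g(3) = mex{0} = 1
g(4) = mex{1} = 0
g(5) = mex{0} = 1
g(6) = mex{1} = 0
g(7) = mex{0} = 1
g(8) = mex{0,1} = 2
g(9) = mex{1,2} = 0
g(10) = mex{0} = 1
So g(10) = 1.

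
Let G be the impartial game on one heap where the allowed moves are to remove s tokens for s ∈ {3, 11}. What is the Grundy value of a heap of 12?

Compute g(0), g(1), … for moves {3, 11}:
g(0) = mex{} = 0
g(1) = mex{} = 0
g(2) = mex{} = 0
g(3) = mex{0} = 1
g(4) = mex{0} = 1
g(5) = mex{0} = 1
g(6) = mex{1} = 0
g(7) = mex{1} = 0
g(8) = mex{1} = 0
g(9) = mex{0} = 1
g(10) = mex{0} = 1
g(11) = mex{0} = 1
g(12) = mex{0,1} = 2
So g(12) = 2.

2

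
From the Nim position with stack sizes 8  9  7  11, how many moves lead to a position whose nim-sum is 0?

Nim-sum: 8 XOR 9 XOR 7 XOR 11 = 13.
The overall nim-sum is X = 13. A stack of size p has a winning move iff p XOR X < p (reduce it to p XOR X).
  8: 8 XOR 13 = 5 < 8 — winning move (to 5).
  9: 9 XOR 13 = 4 < 9 — winning move (to 4).
  7: 7 XOR 13 = 10 ≥ 7 — no move.
  11: 11 XOR 13 = 6 < 11 — winning move (to 6).
That gives 3 winning moves.

3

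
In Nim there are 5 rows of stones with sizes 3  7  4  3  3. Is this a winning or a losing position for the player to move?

Nim-sum: 3 ^ 7 ^ 4 ^ 3 ^ 3 = 0.
The nim-sum is 0, so this is a P-position: the player to move is in a losing position under optimal play.

Losing position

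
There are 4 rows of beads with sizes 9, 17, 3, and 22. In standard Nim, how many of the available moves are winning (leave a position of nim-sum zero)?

Compute the nim-sum pairwise:
9 ^ 17 = 24
24 ^ 3 = 27
27 ^ 22 = 13
The overall nim-sum is X = 13. A row of size p has a winning move iff p XOR X < p (reduce it to p XOR X).
  9: 9 XOR 13 = 4 < 9 — winning move (to 4).
  17: 17 XOR 13 = 28 ≥ 17 — no move.
  3: 3 XOR 13 = 14 ≥ 3 — no move.
  22: 22 XOR 13 = 27 ≥ 22 — no move.
That gives 1 winning move.

1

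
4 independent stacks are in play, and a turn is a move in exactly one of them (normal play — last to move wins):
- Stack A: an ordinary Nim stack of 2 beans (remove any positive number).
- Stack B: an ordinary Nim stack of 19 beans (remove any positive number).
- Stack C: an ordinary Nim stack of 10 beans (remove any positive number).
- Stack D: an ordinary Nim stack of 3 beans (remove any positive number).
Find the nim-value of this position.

24

Stack A is a plain Nim stack of size 2, so its Grundy value is 2.
Stack B is a plain Nim stack of size 19, so its Grundy value is 19.
Stack C is a plain Nim stack of size 10, so its Grundy value is 10.
Stack D is a plain Nim stack of size 3, so its Grundy value is 3.
By the Sprague-Grundy theorem, the Grundy value of a sum of independent games is the XOR of the component values.
Combined value = 2 ⊕ 19 ⊕ 10 ⊕ 3 = 24.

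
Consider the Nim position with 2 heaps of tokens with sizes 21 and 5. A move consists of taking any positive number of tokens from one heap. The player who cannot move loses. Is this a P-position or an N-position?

N-position

Compute the nim-sum pairwise:
21 ^ 5 = 16
The nim-sum is 16 ≠ 0, so this is an N-position: the player to move can win.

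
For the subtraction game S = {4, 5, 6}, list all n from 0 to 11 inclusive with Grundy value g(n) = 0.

0, 1, 2, 3, 10, 11

Compute g(0), g(1), … for moves {4, 5, 6}:
g(0) = mex{} = 0
g(1) = mex{} = 0
g(2) = mex{} = 0
g(3) = mex{} = 0
g(4) = mex{0} = 1
g(5) = mex{0} = 1
g(6) = mex{0} = 1
g(7) = mex{0} = 1
g(8) = mex{0,1} = 2
g(9) = mex{0,1} = 2
g(10) = mex{1} = 0
g(11) = mex{1} = 0
The P-positions (g = 0) in 0..11 are 0, 1, 2, 3, 10, 11.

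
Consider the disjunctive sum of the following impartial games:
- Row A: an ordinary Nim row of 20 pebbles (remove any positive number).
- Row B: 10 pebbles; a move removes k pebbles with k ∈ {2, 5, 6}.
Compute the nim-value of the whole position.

21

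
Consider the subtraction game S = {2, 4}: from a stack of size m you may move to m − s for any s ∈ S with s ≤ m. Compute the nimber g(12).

Compute g(0), g(1), … for moves {2, 4}:
g(0) = mex{} = 0
g(1) = mex{} = 0
g(2) = mex{0} = 1
g(3) = mex{0} = 1
g(4) = mex{0,1} = 2
g(5) = mex{0,1} = 2
g(6) = mex{1,2} = 0
g(7) = mex{1,2} = 0
g(8) = mex{0,2} = 1
g(9) = mex{0,2} = 1
g(10) = mex{0,1} = 2
g(11) = mex{0,1} = 2
g(12) = mex{1,2} = 0
So g(12) = 0.

0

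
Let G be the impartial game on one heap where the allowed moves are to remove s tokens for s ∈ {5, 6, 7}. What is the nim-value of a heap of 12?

0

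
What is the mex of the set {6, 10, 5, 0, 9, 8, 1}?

2

The values 0, 1 are all present; 2 is the first non-negative integer missing from the set.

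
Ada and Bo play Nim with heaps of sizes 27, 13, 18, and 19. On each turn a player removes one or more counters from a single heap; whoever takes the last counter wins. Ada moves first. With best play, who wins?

Ada wins

Nim-sum: 27 XOR 13 XOR 18 XOR 19 = 23.
The nim-sum is 23 ≠ 0, so this is an N-position: the player to move can win; Ada has a winning move.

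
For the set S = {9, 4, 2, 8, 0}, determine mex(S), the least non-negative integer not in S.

0 is in the set but 1 is not, so the mex is 1.

1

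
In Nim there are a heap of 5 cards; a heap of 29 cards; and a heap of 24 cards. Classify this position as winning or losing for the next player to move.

Compute the nim-sum pairwise:
5 XOR 29 = 24
24 XOR 24 = 0
The nim-sum is 0, so this is a P-position: the player to move is in a losing position under optimal play.

Losing position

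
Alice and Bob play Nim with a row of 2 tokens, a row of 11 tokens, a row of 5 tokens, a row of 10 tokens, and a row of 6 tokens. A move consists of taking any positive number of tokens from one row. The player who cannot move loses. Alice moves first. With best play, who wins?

Bob wins

Compute the nim-sum pairwise:
2 ^ 11 = 9
9 ^ 5 = 12
12 ^ 10 = 6
6 ^ 6 = 0
The nim-sum is 0, so this is a P-position: the player to move is in a losing position under optimal play; Alice is about to move from it and so loses — Bob wins.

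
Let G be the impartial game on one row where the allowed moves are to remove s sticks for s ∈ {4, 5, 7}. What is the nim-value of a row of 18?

Build the Grundy sequence with g(k) = mex{g(k−s) : s ∈ {4, 5, 7}, s ≤ k}:
k:     0  1  2  3  4  5  6  7  8  9 10 11 12 13 14 15 16 17 18
g(k):  0  0  0  0  1  1  1  1  2  2  2  0  0  0  0  1  1  1  1
So g(18) = 1.

1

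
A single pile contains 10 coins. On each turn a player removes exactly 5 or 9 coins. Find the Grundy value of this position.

2

Build the Grundy sequence with g(k) = mex{g(k−s) : s ∈ {5, 9}, s ≤ k}:
g(0) = mex{} = 0
g(1) = mex{} = 0
g(2) = mex{} = 0
g(3) = mex{} = 0
g(4) = mex{} = 0
g(5) = mex{0} = 1
g(6) = mex{0} = 1
g(7) = mex{0} = 1
g(8) = mex{0} = 1
g(9) = mex{0} = 1
g(10) = mex{0,1} = 2
So g(10) = 2.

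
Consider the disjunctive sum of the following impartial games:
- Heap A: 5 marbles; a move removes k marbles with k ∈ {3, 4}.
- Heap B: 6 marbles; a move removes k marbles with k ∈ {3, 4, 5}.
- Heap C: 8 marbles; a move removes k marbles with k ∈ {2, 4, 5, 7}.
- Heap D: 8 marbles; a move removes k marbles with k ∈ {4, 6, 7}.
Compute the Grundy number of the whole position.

Build the Grundy sequence for heap A with g(k) = mex{g(k−s) : s ∈ {3, 4}, s ≤ k}:
g(0) = mex{} = 0
g(1) = mex{} = 0
g(2) = mex{} = 0
g(3) = mex{0} = 1
g(4) = mex{0} = 1
g(5) = mex{0} = 1
So g(5) = 1.
For heap B, compute g(0), g(1), … with moves {3, 4, 5}:
k:     0  1  2  3  4  5  6
g(k):  0  0  0  1  1  1  2
So g(6) = 2.
Build the Grundy sequence for heap C with g(k) = mex{g(k−s) : s ∈ {2, 4, 5, 7}, s ≤ k}:
k:     0  1  2  3  4  5  6  7  8
g(k):  0  0  1  1  2  2  3  3  4
So g(8) = 4.
Build the Grundy sequence for heap D with g(k) = mex{g(k−s) : s ∈ {4, 6, 7}, s ≤ k}:
k:     0  1  2  3  4  5  6  7  8
g(k):  0  0  0  0  1  1  1  1  2
So g(8) = 2.
By the Sprague-Grundy theorem, the Grundy value of a sum of independent games is the XOR of the component values.
Combined value = 1 XOR 2 XOR 4 XOR 2 = 5.

5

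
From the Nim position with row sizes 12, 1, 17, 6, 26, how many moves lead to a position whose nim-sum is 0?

0

Nim-sum: 12 ^ 1 ^ 17 ^ 6 ^ 26 = 0.
The nim-sum is already 0, so every move leaves a nonzero nim-sum — there are no winning moves.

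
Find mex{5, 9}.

0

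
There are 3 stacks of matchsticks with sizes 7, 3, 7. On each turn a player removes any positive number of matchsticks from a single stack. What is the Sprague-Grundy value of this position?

3

Nim-sum: 7 ⊕ 3 ⊕ 7 = 3.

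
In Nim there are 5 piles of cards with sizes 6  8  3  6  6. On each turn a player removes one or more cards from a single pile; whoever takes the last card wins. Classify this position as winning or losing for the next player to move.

Winning position

Nim-sum: 6 ⊕ 8 ⊕ 3 ⊕ 6 ⊕ 6 = 13.
The nim-sum is 13 ≠ 0, so this is an N-position: the player to move can win.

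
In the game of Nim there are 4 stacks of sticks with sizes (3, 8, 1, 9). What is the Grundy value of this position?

3

Compute the nim-sum pairwise:
3 XOR 8 = 11
11 XOR 1 = 10
10 XOR 9 = 3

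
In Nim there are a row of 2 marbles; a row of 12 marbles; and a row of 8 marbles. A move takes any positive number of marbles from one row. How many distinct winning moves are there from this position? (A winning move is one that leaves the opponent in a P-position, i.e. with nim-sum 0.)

Nim-sum: 2 ^ 12 ^ 8 = 6.
The overall nim-sum is X = 6. A row of size p has a winning move iff p XOR X < p (reduce it to p XOR X).
  2: 2 XOR 6 = 4 ≥ 2 — no move.
  12: 12 XOR 6 = 10 < 12 — winning move (to 10).
  8: 8 XOR 6 = 14 ≥ 8 — no move.
That gives 1 winning move.

1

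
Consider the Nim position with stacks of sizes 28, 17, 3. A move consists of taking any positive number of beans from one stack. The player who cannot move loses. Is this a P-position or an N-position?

N-position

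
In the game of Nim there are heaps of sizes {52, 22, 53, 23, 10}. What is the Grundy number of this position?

10

Write each in binary and XOR column by column:
  110100  (52)
  010110  (22)
  110101  (53)
  010111  (23)
  001010  (10)
  ------
  001010  (10)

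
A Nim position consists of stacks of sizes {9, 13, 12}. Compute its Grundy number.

Write each in binary and XOR column by column:
  1001  (9)
  1101  (13)
  1100  (12)
  ----
  1000  (8)

8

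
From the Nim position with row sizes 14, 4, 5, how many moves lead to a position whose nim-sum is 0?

1

Compute the nim-sum pairwise:
14 ⊕ 4 = 10
10 ⊕ 5 = 15
The overall nim-sum is X = 15. A row of size p has a winning move iff p XOR X < p (reduce it to p XOR X).
  14: 14 XOR 15 = 1 < 14 — winning move (to 1).
  4: 4 XOR 15 = 11 ≥ 4 — no move.
  5: 5 XOR 15 = 10 ≥ 5 — no move.
That gives 1 winning move.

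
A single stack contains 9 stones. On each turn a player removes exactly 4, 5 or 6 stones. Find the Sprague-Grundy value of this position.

Build the Grundy sequence with g(k) = mex{g(k−s) : s ∈ {4, 5, 6}, s ≤ k}:
k:     0  1  2  3  4  5  6  7  8  9
g(k):  0  0  0  0  1  1  1  1  2  2
So g(9) = 2.

2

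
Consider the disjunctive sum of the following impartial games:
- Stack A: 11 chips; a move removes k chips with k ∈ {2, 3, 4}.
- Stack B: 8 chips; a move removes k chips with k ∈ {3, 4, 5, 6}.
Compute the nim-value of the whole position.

Grundy values for stack A (subtraction set {2, 3, 4}):
k:     0  1  2  3  4  5  6  7  8  9 10 11
g(k):  0  0  1  1  2  2  0  0  1  1  2  2
So g(11) = 2.
For stack B, compute g(0), g(1), … with moves {3, 4, 5, 6}:
k:     0  1  2  3  4  5  6  7  8
g(k):  0  0  0  1  1  1  2  2  2
So g(8) = 2.
By the Sprague-Grundy theorem, the Grundy value of a sum of independent games is the XOR of the component values.
Combined value = 2 ⊕ 2 = 0.

0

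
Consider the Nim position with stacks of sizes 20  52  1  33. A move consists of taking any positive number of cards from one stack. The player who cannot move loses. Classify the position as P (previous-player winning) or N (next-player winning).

P-position

Compute the nim-sum pairwise:
20 XOR 52 = 32
32 XOR 1 = 33
33 XOR 33 = 0
The nim-sum is 0, so this is a P-position: the player to move is in a losing position under optimal play.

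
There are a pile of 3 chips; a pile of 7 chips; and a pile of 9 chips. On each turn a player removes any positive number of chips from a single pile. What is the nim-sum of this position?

13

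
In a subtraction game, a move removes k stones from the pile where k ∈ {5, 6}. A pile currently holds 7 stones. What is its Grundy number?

Compute g(0), g(1), … for moves {5, 6}:
k:     0  1  2  3  4  5  6  7
g(k):  0  0  0  0  0  1  1  1
So g(7) = 1.

1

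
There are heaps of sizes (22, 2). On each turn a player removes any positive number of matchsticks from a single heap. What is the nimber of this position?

Compute the nim-sum pairwise:
22 ⊕ 2 = 20

20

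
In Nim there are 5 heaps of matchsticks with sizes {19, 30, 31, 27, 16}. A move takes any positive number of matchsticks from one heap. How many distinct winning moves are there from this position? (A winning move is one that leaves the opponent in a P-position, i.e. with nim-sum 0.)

Bitwise XOR of the heap sizes:
  10011  (19)
  11110  (30)
  11111  (31)
  11011  (27)
  10000  (16)
  -----
  11001  (25)
The overall nim-sum is X = 25. A heap of size p has a winning move iff p XOR X < p (reduce it to p XOR X).
  19: 19 XOR 25 = 10 < 19 — winning move (to 10).
  30: 30 XOR 25 = 7 < 30 — winning move (to 7).
  31: 31 XOR 25 = 6 < 31 — winning move (to 6).
  27: 27 XOR 25 = 2 < 27 — winning move (to 2).
  16: 16 XOR 25 = 9 < 16 — winning move (to 9).
That gives 5 winning moves.

5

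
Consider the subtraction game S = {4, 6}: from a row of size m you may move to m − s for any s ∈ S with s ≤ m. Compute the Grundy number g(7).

1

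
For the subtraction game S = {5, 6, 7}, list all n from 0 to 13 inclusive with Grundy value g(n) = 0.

Compute g(0), g(1), … for moves {5, 6, 7}:
g(0) = mex{} = 0
g(1) = mex{} = 0
g(2) = mex{} = 0
g(3) = mex{} = 0
g(4) = mex{} = 0
g(5) = mex{0} = 1
g(6) = mex{0} = 1
g(7) = mex{0} = 1
g(8) = mex{0} = 1
g(9) = mex{0} = 1
g(10) = mex{0,1} = 2
g(11) = mex{0,1} = 2
g(12) = mex{1} = 0
g(13) = mex{1} = 0
The P-positions (g = 0) in 0..13 are 0, 1, 2, 3, 4, 12, 13.

0, 1, 2, 3, 4, 12, 13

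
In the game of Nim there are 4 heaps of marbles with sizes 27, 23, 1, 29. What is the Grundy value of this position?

Bitwise XOR of the heap sizes:
  11011  (27)
  10111  (23)
  00001  (1)
  11101  (29)
  -----
  10000  (16)

16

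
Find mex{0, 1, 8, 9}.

2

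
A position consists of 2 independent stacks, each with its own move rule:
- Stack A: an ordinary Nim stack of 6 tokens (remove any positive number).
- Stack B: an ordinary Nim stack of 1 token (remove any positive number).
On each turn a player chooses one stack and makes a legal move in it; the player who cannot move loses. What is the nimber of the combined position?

7

Stack A is a plain Nim stack of size 6, so its Grundy value is 6.
Stack B is a plain Nim stack of size 1, so its Grundy value is 1.
The value of a disjunctive sum is the nim-sum of the parts.
Combined value = 6 ⊕ 1 = 7.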